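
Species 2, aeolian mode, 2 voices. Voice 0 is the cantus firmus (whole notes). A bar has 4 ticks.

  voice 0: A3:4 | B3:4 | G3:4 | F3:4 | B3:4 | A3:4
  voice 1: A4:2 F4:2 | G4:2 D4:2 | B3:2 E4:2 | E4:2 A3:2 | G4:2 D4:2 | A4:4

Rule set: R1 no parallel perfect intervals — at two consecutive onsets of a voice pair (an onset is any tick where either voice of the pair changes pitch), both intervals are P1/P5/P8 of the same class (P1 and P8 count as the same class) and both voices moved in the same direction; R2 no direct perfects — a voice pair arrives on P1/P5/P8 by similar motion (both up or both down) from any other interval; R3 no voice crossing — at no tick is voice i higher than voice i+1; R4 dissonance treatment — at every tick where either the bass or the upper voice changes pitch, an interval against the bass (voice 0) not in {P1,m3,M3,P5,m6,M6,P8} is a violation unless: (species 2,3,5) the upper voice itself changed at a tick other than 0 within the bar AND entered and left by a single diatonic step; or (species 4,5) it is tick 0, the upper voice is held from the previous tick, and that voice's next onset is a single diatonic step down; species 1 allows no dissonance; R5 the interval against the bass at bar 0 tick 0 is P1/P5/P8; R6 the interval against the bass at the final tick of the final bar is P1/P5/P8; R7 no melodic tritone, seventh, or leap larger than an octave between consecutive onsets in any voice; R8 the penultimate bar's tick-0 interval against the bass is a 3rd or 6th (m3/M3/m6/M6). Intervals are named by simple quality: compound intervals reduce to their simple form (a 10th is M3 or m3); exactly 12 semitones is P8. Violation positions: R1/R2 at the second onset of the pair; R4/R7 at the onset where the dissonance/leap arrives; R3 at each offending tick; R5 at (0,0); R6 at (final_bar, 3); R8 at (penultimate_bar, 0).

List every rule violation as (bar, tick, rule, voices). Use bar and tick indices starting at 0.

bar 0: v0=A3 v1=A4 downbeat P8
bar 1: v0=B3 v1=G4 downbeat m6
bar 2: v0=G3 v1=B3 downbeat M3
bar 3: v0=F3 v1=E4 downbeat M7
bar 4: v0=B3 v1=G4 downbeat m6
bar 5: v0=A3 v1=A4 downbeat P8
  -> R4 @ bar 3 tick 0 v(0, 1): F3/E4 M7 untreated
  -> R7 @ bar 4 tick 0 v(0,): F3->B3 leap 6st
  -> R7 @ bar 4 tick 0 v(1,): A3->G4 leap 10st

(3, 0, R4, (0, 1))
(4, 0, R7, (0,))
(4, 0, R7, (1,))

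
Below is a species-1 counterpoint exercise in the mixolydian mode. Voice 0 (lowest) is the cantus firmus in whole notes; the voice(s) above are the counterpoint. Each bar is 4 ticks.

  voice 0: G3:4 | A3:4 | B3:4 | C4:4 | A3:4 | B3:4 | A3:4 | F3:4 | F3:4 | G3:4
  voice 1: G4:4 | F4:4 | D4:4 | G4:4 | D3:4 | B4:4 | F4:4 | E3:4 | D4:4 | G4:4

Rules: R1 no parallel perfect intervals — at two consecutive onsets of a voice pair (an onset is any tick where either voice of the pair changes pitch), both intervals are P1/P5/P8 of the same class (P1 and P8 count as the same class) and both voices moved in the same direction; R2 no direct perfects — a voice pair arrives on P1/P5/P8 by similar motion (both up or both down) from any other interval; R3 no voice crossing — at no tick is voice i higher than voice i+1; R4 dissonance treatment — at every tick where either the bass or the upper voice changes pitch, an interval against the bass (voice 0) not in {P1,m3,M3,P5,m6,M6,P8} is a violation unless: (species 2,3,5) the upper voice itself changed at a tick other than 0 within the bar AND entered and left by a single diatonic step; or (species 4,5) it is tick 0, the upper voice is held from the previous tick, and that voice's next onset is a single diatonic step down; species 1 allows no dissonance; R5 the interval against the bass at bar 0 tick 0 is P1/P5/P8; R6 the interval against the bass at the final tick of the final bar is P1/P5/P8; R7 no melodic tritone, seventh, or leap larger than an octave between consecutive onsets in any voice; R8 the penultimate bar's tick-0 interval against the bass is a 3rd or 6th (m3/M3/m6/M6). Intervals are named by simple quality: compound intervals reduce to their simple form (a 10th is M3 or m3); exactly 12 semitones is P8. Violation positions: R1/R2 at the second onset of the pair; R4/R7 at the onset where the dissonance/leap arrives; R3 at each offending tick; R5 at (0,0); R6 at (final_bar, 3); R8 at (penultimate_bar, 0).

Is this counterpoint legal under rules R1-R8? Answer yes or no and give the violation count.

No (18 violations)

bar 0: v0=G3 v1=G4 (P8)
bar 1: v0=A3 v1=F4 (m6)
bar 2: v0=B3 v1=D4 (m3)
bar 3: v0=C4 v1=G4 (P5)
bar 4: v0=A3 v1=D3 (P5)
bar 5: v0=B3 v1=B4 (P8)
bar 6: v0=A3 v1=F4 (m6)
bar 7: v0=F3 v1=E3 (m2)
bar 8: v0=F3 v1=D4 (M6)
bar 9: v0=G3 v1=G4 (P8)
  R2 @ bar3.0: B3/D4 m3 -> C4/G4 P5 similar
  R1 @ bar4.0: C4/G4 P5 -> A3/D3 P5 similar
  R3 @ bar4.0: A3 above D3
  R7 @ bar4.0: G4->D3 leap 17st
  R3 @ bar4.1: A3 above D3
  R3 @ bar4.2: A3 above D3
  R3 @ bar4.3: A3 above D3
  R2 @ bar5.0: A3/D3 P5 -> B3/B4 P8 similar
  R7 @ bar5.0: D3->B4 leap 21st
  R7 @ bar6.0: B4->F4 leap 6st
  R3 @ bar7.0: F3 above E3
  R4 @ bar7.0: F3/E3 m2 untreated
  R7 @ bar7.0: F4->E3 leap 13st
  R3 @ bar7.1: F3 above E3
  R3 @ bar7.2: F3 above E3
  R3 @ bar7.3: F3 above E3
  R7 @ bar8.0: E3->D4 leap 10st
  R2 @ bar9.0: F3/D4 M6 -> G3/G4 P8 similar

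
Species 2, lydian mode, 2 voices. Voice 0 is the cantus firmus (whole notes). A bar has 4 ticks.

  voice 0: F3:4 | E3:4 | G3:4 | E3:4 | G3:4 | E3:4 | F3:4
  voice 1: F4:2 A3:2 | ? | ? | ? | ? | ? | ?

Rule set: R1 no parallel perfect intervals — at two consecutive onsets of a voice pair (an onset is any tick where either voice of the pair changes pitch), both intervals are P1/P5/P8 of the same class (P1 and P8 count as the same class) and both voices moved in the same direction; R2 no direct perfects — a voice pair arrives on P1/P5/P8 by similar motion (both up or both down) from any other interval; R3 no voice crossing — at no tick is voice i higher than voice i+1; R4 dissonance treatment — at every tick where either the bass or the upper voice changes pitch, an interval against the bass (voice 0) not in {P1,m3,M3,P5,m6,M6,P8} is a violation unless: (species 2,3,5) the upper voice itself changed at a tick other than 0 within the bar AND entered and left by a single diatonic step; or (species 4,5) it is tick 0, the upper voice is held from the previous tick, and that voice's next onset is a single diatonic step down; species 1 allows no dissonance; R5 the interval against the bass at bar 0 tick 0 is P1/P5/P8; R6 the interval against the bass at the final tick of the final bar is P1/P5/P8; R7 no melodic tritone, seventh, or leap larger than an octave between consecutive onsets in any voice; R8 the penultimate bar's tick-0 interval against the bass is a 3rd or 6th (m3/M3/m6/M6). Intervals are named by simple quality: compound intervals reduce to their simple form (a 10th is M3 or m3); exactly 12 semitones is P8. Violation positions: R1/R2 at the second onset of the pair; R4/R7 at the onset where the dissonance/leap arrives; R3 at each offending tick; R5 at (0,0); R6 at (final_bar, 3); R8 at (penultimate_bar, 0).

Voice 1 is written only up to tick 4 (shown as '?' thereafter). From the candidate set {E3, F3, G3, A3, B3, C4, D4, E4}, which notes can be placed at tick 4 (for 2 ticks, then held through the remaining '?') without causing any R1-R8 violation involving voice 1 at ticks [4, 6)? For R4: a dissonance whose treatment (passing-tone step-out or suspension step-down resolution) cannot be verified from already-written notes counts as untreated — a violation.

{B3, C4, E4, G3}

E3: violates R2
F3: violates R4
G3: legal
A3: violates R4
B3: legal
C4: legal
D4: violates R4
E4: legal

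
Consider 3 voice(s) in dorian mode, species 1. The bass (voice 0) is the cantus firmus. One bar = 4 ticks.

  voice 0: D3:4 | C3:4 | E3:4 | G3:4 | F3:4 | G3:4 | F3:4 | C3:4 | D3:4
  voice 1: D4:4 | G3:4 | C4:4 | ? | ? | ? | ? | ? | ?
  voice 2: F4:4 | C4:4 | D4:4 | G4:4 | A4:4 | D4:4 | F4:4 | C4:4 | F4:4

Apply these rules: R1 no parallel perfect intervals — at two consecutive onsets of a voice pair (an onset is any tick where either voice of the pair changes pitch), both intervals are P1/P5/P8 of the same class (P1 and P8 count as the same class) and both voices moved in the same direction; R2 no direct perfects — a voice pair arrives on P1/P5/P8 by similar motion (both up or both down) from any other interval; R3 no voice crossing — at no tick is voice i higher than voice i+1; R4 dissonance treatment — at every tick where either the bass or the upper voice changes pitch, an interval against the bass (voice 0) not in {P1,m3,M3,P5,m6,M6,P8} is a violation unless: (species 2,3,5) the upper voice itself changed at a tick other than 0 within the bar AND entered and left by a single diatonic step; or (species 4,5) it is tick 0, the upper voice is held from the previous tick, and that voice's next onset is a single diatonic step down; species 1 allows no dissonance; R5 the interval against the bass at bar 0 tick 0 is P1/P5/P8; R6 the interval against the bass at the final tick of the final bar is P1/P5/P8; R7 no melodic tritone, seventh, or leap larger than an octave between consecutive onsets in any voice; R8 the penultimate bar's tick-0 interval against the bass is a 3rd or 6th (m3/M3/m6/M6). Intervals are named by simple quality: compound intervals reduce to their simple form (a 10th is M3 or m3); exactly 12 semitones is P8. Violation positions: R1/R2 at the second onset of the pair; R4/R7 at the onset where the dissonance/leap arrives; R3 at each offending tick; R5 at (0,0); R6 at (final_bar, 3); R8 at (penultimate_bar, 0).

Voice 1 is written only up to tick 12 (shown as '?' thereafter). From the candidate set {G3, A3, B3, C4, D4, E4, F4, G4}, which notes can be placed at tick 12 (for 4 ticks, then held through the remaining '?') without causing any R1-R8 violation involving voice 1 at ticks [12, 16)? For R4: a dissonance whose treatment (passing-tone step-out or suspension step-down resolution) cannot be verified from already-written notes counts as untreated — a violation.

{B3, E4, G3}

G3: legal
A3: violates R4
B3: legal
C4: violates R4
D4: violates R2
E4: legal
F4: violates R4
G4: violates R2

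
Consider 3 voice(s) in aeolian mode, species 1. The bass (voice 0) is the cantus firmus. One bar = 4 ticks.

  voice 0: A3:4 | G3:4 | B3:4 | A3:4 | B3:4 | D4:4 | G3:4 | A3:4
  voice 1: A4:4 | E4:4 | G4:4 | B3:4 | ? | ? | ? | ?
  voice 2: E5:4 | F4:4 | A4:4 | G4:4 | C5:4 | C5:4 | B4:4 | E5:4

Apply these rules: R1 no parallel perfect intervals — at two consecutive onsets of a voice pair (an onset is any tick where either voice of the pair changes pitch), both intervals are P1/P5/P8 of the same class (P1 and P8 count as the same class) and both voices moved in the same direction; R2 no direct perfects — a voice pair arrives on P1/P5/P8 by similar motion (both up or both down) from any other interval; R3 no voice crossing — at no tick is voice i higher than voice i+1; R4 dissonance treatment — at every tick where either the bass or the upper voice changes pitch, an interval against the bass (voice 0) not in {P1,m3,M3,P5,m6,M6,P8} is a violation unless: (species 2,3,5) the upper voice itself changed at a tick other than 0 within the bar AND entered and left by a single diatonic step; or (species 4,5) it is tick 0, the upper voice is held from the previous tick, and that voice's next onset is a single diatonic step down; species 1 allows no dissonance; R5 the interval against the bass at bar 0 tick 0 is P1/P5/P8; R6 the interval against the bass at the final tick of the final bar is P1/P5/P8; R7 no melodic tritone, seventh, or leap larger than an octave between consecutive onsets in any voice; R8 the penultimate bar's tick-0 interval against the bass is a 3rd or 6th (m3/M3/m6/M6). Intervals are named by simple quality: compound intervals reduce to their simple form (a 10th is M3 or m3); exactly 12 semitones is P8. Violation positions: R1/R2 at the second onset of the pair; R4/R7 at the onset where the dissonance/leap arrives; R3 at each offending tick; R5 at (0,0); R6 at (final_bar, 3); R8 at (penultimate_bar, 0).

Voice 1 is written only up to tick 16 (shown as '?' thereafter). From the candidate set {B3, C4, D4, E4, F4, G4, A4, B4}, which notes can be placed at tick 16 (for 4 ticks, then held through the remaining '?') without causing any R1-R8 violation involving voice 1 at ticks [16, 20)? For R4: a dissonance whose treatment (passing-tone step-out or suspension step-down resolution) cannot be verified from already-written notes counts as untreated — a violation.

B3: legal
C4: violates R2,R4
D4: legal
E4: violates R4
F4: violates R2,R4,R7
G4: legal
A4: violates R4,R7
B4: violates R2

{B3, D4, G4}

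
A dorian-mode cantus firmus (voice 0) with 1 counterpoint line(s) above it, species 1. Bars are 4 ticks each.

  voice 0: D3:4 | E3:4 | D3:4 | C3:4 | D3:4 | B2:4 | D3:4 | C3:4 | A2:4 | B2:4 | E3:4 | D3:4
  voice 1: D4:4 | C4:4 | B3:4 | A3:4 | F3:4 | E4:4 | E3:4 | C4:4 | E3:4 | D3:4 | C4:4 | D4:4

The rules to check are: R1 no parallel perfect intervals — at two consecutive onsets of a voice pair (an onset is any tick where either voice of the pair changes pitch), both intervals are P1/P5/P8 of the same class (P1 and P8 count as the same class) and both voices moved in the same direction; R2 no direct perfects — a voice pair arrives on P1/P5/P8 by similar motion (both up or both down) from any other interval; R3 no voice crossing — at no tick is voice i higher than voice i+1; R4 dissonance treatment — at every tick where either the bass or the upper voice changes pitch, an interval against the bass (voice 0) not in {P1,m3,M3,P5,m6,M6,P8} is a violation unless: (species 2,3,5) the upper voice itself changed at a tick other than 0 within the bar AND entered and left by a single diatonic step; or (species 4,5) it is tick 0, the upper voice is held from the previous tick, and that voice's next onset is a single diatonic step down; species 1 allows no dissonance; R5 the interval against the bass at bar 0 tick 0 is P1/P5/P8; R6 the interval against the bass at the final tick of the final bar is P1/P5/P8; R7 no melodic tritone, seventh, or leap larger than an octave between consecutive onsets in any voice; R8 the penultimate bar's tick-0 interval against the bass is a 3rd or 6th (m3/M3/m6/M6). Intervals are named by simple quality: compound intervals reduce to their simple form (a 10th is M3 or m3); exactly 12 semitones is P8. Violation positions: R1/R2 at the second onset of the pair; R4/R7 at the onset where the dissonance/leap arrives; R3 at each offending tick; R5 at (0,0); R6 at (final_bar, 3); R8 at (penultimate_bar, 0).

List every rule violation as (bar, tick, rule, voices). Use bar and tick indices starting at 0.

(5, 0, R4, (0, 1))
(5, 0, R7, (1,))
(6, 0, R4, (0, 1))
(8, 0, R2, (0, 1))
(10, 0, R7, (1,))

bar 0: v0=D3 v1=D4 downbeat P8
bar 1: v0=E3 v1=C4 downbeat m6
bar 2: v0=D3 v1=B3 downbeat M6
bar 3: v0=C3 v1=A3 downbeat M6
bar 4: v0=D3 v1=F3 downbeat m3
bar 5: v0=B2 v1=E4 downbeat P4
bar 6: v0=D3 v1=E3 downbeat M2
bar 7: v0=C3 v1=C4 downbeat P8
bar 8: v0=A2 v1=E3 downbeat P5
bar 9: v0=B2 v1=D3 downbeat m3
bar 10: v0=E3 v1=C4 downbeat m6
bar 11: v0=D3 v1=D4 downbeat P8
  -> R4 @ bar 5 tick 0 v(0, 1): B2/E4 P4 untreated
  -> R7 @ bar 5 tick 0 v(1,): F3->E4 leap 11st
  -> R4 @ bar 6 tick 0 v(0, 1): D3/E3 M2 untreated
  -> R2 @ bar 8 tick 0 v(0, 1): C3/C4 P8 -> A2/E3 P5 similar
  -> R7 @ bar 10 tick 0 v(1,): D3->C4 leap 10st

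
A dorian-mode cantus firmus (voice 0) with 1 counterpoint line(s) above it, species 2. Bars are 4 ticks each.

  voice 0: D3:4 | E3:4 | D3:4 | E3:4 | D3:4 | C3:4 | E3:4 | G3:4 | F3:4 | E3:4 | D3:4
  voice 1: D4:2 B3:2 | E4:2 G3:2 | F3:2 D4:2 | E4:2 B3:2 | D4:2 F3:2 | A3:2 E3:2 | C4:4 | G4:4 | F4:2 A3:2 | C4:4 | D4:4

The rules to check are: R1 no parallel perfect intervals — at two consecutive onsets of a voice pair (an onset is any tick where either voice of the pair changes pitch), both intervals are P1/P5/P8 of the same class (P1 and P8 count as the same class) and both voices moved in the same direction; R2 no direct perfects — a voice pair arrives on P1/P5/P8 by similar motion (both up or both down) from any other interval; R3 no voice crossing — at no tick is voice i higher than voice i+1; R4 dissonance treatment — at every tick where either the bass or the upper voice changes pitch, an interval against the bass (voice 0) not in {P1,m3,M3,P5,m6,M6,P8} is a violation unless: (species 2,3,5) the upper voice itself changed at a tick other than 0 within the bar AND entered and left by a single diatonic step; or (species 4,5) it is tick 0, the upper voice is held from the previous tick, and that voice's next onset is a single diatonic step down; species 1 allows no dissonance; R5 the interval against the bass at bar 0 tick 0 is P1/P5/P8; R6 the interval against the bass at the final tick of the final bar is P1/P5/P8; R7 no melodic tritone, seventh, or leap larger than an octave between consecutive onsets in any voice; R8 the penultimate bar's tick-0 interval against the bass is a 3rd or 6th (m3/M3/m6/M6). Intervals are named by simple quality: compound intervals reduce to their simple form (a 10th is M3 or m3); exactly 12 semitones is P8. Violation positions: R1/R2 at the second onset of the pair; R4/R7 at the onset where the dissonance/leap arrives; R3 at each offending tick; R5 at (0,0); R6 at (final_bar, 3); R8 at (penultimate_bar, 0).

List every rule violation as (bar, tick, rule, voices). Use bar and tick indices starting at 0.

bar 0: v0=D3 v1=D4 downbeat P8
bar 1: v0=E3 v1=E4 downbeat P8
bar 2: v0=D3 v1=F3 downbeat m3
bar 3: v0=E3 v1=E4 downbeat P8
bar 4: v0=D3 v1=D4 downbeat P8
bar 5: v0=C3 v1=A3 downbeat M6
bar 6: v0=E3 v1=C4 downbeat m6
bar 7: v0=G3 v1=G4 downbeat P8
bar 8: v0=F3 v1=F4 downbeat P8
bar 9: v0=E3 v1=C4 downbeat m6
bar 10: v0=D3 v1=D4 downbeat P8
  -> R2 @ bar 1 tick 0 v(0, 1): D3/B3 M6 -> E3/E4 P8 similar
  -> R1 @ bar 3 tick 0 v(0, 1): D3/D4 P8 -> E3/E4 P8 similar
  -> R2 @ bar 7 tick 0 v(0, 1): E3/C4 m6 -> G3/G4 P8 similar
  -> R1 @ bar 8 tick 0 v(0, 1): G3/G4 P8 -> F3/F4 P8 similar

(1, 0, R2, (0, 1))
(3, 0, R1, (0, 1))
(7, 0, R2, (0, 1))
(8, 0, R1, (0, 1))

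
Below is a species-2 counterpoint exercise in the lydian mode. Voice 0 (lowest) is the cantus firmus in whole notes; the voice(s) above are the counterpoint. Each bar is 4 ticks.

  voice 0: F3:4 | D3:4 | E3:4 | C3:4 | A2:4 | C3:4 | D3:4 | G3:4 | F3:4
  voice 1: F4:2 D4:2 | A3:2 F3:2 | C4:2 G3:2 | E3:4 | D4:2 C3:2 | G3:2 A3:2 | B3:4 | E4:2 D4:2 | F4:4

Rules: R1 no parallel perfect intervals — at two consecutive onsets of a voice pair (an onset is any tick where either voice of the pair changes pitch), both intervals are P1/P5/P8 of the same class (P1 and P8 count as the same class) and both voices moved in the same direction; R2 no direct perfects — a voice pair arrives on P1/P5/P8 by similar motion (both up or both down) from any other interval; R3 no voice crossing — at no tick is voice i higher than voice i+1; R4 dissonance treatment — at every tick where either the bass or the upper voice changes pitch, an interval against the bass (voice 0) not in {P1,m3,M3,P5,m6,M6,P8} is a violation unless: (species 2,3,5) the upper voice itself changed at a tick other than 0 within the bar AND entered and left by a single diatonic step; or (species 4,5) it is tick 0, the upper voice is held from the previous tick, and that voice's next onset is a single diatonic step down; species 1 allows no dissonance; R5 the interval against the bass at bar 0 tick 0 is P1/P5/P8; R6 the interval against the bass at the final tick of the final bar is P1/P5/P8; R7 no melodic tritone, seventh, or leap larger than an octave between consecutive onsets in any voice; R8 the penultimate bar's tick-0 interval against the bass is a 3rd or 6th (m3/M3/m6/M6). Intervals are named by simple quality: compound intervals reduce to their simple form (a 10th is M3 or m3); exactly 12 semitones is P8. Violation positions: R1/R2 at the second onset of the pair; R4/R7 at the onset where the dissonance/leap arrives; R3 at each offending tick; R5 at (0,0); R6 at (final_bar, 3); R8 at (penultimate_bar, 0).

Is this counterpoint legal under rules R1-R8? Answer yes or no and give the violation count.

No (5 violations)

bar 0: v0=F3 v1=F4 (P8)
bar 1: v0=D3 v1=A3 (P5)
bar 2: v0=E3 v1=C4 (m6)
bar 3: v0=C3 v1=E3 (M3)
bar 4: v0=A2 v1=D4 (P4)
bar 5: v0=C3 v1=G3 (P5)
bar 6: v0=D3 v1=B3 (M6)
bar 7: v0=G3 v1=E4 (M6)
bar 8: v0=F3 v1=F4 (P8)
  R2 @ bar1.0: F3/D4 M6 -> D3/A3 P5 similar
  R4 @ bar4.0: A2/D4 P4 untreated
  R7 @ bar4.0: E3->D4 leap 10st
  R7 @ bar4.2: D4->C3 leap 14st
  R2 @ bar5.0: A2/C3 m3 -> C3/G3 P5 similar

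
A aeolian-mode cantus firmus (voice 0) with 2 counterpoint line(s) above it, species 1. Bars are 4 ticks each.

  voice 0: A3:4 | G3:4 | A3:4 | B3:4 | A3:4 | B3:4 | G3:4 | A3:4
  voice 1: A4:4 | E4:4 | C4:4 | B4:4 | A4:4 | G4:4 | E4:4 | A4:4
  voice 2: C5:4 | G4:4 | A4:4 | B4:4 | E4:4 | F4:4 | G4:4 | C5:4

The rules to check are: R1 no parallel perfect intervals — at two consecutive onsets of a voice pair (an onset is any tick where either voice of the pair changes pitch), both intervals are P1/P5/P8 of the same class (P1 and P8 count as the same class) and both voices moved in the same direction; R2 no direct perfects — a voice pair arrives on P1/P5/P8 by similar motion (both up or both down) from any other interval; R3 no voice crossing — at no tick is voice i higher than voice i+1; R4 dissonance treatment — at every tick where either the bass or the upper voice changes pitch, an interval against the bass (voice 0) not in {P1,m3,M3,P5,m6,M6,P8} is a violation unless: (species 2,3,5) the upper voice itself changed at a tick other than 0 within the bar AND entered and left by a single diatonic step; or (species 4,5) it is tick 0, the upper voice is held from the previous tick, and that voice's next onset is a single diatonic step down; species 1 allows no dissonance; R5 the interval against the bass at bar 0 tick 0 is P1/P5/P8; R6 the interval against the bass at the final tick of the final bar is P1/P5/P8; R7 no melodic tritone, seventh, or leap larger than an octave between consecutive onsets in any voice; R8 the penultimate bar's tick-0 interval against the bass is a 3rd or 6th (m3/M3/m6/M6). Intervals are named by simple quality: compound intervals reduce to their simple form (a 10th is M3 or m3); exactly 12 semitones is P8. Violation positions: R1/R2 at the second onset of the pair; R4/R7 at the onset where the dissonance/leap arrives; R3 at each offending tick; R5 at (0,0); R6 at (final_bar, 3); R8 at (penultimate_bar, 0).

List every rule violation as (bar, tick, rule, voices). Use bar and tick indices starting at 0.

bar 0: v0=A3 v1=A4 v2=C5 downbeat m3
bar 1: v0=G3 v1=E4 v2=G4 downbeat P8
bar 2: v0=A3 v1=C4 v2=A4 downbeat P8
bar 3: v0=B3 v1=B4 v2=B4 downbeat P8
bar 4: v0=A3 v1=A4 v2=E4 downbeat P5
bar 5: v0=B3 v1=G4 v2=F4 downbeat TT
bar 6: v0=G3 v1=E4 v2=G4 downbeat P8
bar 7: v0=A3 v1=A4 v2=C5 downbeat m3
  -> R5 @ bar 0 tick 0 v(0, 2): opens on m3
  -> R2 @ bar 1 tick 0 v(0, 2): A3/C5 m3 -> G3/G4 P8 similar
  -> R1 @ bar 2 tick 0 v(0, 2): G3/G4 P8 -> A3/A4 P8 similar
  -> R1 @ bar 3 tick 0 v(0, 2): A3/A4 P8 -> B3/B4 P8 similar
  -> R2 @ bar 3 tick 0 v(0, 1): A3/C4 m3 -> B3/B4 P8 similar
  -> R2 @ bar 3 tick 0 v(1, 2): C4/A4 M6 -> B4/B4 P1 similar
  -> R7 @ bar 3 tick 0 v(1,): C4->B4 leap 11st
  -> R1 @ bar 4 tick 0 v(0, 1): B3/B4 P8 -> A3/A4 P8 similar
  -> R2 @ bar 4 tick 0 v(0, 2): B3/B4 P8 -> A3/E4 P5 similar
  -> R3 @ bar 4 tick 0 v(1, 2): A4 above E4
  -> R3 @ bar 4 tick 1 v(1, 2): A4 above E4
  -> R3 @ bar 4 tick 2 v(1, 2): A4 above E4
  -> R3 @ bar 4 tick 3 v(1, 2): A4 above E4
  -> R3 @ bar 5 tick 0 v(1, 2): G4 above F4
  -> R4 @ bar 5 tick 0 v(0, 2): B3/F4 TT untreated
  -> R3 @ bar 5 tick 1 v(1, 2): G4 above F4
  -> R3 @ bar 5 tick 2 v(1, 2): G4 above F4
  -> R3 @ bar 5 tick 3 v(1, 2): G4 above F4
  -> R8 @ bar 6 tick 0 v(0, 2): penult P8 not 3rd/6th
  -> R2 @ bar 7 tick 0 v(0, 1): G3/E4 M6 -> A3/A4 P8 similar
  -> R6 @ bar 7 tick 3 v(0, 2): closes on m3

(0, 0, R5, (0, 2))
(1, 0, R2, (0, 2))
(2, 0, R1, (0, 2))
(3, 0, R1, (0, 2))
(3, 0, R2, (0, 1))
(3, 0, R2, (1, 2))
(3, 0, R7, (1,))
(4, 0, R1, (0, 1))
(4, 0, R2, (0, 2))
(4, 0, R3, (1, 2))
(4, 1, R3, (1, 2))
(4, 2, R3, (1, 2))
(4, 3, R3, (1, 2))
(5, 0, R3, (1, 2))
(5, 0, R4, (0, 2))
(5, 1, R3, (1, 2))
(5, 2, R3, (1, 2))
(5, 3, R3, (1, 2))
(6, 0, R8, (0, 2))
(7, 0, R2, (0, 1))
(7, 3, R6, (0, 2))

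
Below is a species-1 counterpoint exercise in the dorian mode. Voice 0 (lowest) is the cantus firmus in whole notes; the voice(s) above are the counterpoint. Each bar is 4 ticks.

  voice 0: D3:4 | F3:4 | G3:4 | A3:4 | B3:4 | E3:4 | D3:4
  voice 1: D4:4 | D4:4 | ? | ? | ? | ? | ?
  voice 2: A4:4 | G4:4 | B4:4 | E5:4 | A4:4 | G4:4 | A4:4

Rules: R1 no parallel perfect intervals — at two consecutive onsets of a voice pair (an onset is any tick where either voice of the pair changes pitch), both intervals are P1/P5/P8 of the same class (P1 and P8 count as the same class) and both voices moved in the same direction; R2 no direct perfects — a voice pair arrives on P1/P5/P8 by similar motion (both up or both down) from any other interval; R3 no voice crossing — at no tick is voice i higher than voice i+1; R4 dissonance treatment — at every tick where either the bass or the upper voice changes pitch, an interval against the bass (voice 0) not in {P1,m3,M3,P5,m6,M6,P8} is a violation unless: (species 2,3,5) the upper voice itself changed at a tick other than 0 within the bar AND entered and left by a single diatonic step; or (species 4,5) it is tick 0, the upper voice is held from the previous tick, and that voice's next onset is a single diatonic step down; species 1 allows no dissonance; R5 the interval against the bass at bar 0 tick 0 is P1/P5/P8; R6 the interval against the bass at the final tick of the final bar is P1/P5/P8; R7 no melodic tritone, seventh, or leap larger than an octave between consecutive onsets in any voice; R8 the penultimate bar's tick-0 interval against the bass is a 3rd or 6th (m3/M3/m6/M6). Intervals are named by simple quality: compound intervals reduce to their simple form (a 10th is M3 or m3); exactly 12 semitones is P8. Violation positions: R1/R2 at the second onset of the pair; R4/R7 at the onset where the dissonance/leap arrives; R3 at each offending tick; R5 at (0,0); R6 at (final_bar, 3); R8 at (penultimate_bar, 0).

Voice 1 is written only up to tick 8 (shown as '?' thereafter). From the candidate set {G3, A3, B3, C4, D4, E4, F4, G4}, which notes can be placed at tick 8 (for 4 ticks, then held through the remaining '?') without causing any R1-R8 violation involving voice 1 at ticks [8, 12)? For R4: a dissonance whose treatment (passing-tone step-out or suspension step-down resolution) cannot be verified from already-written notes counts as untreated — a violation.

G3: legal
A3: violates R4
B3: legal
C4: violates R4
D4: legal
E4: violates R2
F4: violates R4
G4: violates R2

{B3, D4, G3}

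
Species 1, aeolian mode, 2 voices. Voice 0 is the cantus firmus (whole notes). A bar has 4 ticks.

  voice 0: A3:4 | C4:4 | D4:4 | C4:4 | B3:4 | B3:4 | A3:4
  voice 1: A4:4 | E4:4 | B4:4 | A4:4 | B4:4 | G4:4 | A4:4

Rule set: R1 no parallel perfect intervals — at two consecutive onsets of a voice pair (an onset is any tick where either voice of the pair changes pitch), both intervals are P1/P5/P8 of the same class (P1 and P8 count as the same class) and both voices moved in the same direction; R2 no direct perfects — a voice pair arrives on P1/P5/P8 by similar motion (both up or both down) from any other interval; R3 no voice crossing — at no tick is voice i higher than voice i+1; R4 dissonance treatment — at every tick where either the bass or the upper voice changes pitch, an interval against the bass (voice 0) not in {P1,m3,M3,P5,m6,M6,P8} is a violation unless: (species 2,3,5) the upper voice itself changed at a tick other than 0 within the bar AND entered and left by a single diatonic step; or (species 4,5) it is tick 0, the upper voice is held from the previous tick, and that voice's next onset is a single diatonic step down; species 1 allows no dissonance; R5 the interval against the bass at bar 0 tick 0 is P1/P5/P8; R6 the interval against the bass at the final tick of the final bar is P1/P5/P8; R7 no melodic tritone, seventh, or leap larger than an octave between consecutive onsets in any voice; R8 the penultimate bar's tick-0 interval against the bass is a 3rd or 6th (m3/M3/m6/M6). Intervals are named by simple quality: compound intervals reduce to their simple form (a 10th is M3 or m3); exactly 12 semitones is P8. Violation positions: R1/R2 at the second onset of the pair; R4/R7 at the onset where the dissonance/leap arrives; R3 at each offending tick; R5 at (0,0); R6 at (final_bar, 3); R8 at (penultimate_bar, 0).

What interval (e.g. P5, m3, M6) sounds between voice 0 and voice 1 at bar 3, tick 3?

voice 0=C4 voice 1=A4 -> M6

M6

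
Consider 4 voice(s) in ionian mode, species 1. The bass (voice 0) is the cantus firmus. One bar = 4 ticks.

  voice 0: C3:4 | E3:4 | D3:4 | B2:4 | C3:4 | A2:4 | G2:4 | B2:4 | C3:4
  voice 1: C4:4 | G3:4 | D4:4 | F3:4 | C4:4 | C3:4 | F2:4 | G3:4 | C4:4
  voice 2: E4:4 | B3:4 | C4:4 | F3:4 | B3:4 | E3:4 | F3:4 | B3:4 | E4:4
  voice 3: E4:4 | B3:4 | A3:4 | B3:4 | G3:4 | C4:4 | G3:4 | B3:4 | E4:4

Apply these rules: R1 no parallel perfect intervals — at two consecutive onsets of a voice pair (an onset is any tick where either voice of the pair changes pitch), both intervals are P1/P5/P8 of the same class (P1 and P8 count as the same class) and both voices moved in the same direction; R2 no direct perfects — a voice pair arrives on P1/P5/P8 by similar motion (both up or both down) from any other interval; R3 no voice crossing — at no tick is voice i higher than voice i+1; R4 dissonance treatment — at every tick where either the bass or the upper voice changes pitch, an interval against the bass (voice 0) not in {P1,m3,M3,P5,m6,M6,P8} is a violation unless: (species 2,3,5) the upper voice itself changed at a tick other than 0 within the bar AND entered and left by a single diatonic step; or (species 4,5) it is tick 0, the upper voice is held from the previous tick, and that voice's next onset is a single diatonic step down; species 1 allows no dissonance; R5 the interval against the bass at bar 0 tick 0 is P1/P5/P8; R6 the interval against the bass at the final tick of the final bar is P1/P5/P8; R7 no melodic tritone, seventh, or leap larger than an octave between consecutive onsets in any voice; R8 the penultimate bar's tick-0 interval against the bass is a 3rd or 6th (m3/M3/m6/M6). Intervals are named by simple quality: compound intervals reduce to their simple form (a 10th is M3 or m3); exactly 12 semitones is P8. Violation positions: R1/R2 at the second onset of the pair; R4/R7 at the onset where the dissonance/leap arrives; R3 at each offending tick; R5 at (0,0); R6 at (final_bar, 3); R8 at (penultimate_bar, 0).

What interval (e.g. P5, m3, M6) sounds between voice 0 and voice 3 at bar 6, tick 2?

voice 0=G2 voice 3=G3 -> P8

P8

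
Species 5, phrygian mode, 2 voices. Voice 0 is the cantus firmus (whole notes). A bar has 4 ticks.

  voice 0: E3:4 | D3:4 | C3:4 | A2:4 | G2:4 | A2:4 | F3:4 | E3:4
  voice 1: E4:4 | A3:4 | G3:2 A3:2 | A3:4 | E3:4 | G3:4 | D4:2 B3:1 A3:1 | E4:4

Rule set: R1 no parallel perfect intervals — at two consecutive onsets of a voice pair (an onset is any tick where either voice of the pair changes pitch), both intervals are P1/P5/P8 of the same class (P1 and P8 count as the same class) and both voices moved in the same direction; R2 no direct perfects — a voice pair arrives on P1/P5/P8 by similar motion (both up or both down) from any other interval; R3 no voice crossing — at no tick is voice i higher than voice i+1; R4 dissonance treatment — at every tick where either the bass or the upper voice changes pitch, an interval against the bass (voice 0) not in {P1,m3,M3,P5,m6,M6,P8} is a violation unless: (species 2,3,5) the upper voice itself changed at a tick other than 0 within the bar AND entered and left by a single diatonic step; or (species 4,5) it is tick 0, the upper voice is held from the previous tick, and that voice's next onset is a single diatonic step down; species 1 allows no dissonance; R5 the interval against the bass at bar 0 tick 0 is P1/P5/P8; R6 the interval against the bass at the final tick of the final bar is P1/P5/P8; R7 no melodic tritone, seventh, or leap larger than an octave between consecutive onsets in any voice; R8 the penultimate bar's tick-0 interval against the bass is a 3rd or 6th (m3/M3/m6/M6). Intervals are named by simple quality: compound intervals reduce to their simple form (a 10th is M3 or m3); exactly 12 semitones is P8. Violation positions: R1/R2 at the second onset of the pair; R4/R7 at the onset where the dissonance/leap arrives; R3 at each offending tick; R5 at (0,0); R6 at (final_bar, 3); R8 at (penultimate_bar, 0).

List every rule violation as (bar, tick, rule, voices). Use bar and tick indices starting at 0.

(1, 0, R2, (0, 1))
(2, 0, R1, (0, 1))
(5, 0, R4, (0, 1))
(6, 2, R4, (0, 1))

bar 0: v0=E3 v1=E4 downbeat P8
bar 1: v0=D3 v1=A3 downbeat P5
bar 2: v0=C3 v1=G3 downbeat P5
bar 3: v0=A2 v1=A3 downbeat P8
bar 4: v0=G2 v1=E3 downbeat M6
bar 5: v0=A2 v1=G3 downbeat m7
bar 6: v0=F3 v1=D4 downbeat M6
bar 7: v0=E3 v1=E4 downbeat P8
  -> R2 @ bar 1 tick 0 v(0, 1): E3/E4 P8 -> D3/A3 P5 similar
  -> R1 @ bar 2 tick 0 v(0, 1): D3/A3 P5 -> C3/G3 P5 similar
  -> R4 @ bar 5 tick 0 v(0, 1): A2/G3 m7 untreated
  -> R4 @ bar 6 tick 2 v(0, 1): F3/B3 TT untreated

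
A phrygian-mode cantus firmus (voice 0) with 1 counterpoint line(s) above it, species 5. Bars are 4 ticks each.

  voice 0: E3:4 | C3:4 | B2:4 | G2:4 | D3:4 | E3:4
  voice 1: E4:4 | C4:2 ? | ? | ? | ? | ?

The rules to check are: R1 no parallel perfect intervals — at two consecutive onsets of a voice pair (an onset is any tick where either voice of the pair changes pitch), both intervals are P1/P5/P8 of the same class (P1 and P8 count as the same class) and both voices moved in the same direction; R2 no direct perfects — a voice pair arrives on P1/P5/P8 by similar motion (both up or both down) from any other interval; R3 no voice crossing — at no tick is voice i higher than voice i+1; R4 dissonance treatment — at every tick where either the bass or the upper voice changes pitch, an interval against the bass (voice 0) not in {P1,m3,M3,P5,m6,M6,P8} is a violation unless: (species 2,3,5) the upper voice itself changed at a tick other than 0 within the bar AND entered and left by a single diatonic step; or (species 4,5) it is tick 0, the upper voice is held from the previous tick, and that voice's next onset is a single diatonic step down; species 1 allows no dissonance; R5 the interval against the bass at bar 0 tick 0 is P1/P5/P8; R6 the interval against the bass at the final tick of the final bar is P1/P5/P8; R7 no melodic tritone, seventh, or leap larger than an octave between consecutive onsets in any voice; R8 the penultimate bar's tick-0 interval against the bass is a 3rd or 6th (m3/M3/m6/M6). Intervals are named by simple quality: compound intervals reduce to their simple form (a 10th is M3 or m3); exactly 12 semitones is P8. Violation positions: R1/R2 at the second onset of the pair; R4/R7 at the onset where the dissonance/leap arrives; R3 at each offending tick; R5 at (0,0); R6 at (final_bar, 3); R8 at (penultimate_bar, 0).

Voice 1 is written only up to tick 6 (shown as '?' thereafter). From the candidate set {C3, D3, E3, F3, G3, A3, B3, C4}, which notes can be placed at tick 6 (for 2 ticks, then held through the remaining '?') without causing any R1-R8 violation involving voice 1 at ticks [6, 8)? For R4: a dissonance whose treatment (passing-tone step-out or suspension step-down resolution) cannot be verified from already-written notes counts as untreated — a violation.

C3: legal
D3: violates R4,R7
E3: legal
F3: violates R4
G3: legal
A3: legal
B3: violates R4
C4: legal

{A3, C3, C4, E3, G3}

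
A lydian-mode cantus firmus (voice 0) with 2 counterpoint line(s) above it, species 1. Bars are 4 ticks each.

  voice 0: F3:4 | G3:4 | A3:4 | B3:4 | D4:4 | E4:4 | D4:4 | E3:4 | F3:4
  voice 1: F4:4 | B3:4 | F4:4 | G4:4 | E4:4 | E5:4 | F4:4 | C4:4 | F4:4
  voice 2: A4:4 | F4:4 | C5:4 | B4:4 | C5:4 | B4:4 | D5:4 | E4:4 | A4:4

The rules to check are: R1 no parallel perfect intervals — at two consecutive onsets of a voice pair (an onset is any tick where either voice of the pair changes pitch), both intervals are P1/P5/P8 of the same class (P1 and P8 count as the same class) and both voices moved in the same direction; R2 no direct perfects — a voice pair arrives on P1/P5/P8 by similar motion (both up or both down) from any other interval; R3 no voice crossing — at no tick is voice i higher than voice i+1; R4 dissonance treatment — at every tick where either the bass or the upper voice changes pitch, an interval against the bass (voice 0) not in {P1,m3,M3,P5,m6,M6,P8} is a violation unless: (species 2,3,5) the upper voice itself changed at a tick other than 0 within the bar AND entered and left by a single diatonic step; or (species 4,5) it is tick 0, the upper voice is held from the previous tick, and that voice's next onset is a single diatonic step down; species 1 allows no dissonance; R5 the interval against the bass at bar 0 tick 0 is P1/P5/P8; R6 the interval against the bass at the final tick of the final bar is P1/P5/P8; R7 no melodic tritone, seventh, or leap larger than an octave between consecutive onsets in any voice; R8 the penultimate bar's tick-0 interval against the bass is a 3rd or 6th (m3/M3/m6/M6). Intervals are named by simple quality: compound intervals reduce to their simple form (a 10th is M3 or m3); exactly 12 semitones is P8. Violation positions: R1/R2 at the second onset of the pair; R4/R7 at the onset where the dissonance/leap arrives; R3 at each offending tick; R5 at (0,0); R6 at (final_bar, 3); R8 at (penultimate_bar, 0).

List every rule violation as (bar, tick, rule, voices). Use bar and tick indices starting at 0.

(0, 0, R5, (0, 2))
(1, 0, R4, (0, 2))
(1, 0, R7, (1,))
(2, 0, R2, (1, 2))
(2, 0, R7, (1,))
(4, 0, R4, (0, 1))
(4, 0, R4, (0, 2))
(5, 0, R2, (0, 1))
(5, 0, R3, (1, 2))
(5, 1, R3, (1, 2))
(5, 2, R3, (1, 2))
(5, 3, R3, (1, 2))
(6, 0, R7, (1,))
(7, 0, R1, (0, 2))
(7, 0, R7, (0,))
(7, 0, R7, (2,))
(7, 0, R8, (0, 2))
(8, 0, R2, (0, 1))
(8, 3, R6, (0, 2))

bar 0: v0=F3 v1=F4 v2=A4 downbeat M3
bar 1: v0=G3 v1=B3 v2=F4 downbeat m7
bar 2: v0=A3 v1=F4 v2=C5 downbeat m3
bar 3: v0=B3 v1=G4 v2=B4 downbeat P8
bar 4: v0=D4 v1=E4 v2=C5 downbeat m7
bar 5: v0=E4 v1=E5 v2=B4 downbeat P5
bar 6: v0=D4 v1=F4 v2=D5 downbeat P8
bar 7: v0=E3 v1=C4 v2=E4 downbeat P8
bar 8: v0=F3 v1=F4 v2=A4 downbeat M3
  -> R5 @ bar 0 tick 0 v(0, 2): opens on M3
  -> R4 @ bar 1 tick 0 v(0, 2): G3/F4 m7 untreated
  -> R7 @ bar 1 tick 0 v(1,): F4->B3 leap 6st
  -> R2 @ bar 2 tick 0 v(1, 2): B3/F4 TT -> F4/C5 P5 similar
  -> R7 @ bar 2 tick 0 v(1,): B3->F4 leap 6st
  -> R4 @ bar 4 tick 0 v(0, 1): D4/E4 M2 untreated
  -> R4 @ bar 4 tick 0 v(0, 2): D4/C5 m7 untreated
  -> R2 @ bar 5 tick 0 v(0, 1): D4/E4 M2 -> E4/E5 P8 similar
  -> R3 @ bar 5 tick 0 v(1, 2): E5 above B4
  -> R3 @ bar 5 tick 1 v(1, 2): E5 above B4
  -> R3 @ bar 5 tick 2 v(1, 2): E5 above B4
  -> R3 @ bar 5 tick 3 v(1, 2): E5 above B4
  -> R7 @ bar 6 tick 0 v(1,): E5->F4 leap 11st
  -> R1 @ bar 7 tick 0 v(0, 2): D4/D5 P8 -> E3/E4 P8 similar
  -> R7 @ bar 7 tick 0 v(0,): D4->E3 leap 10st
  -> R7 @ bar 7 tick 0 v(2,): D5->E4 leap 10st
  -> R8 @ bar 7 tick 0 v(0, 2): penult P8 not 3rd/6th
  -> R2 @ bar 8 tick 0 v(0, 1): E3/C4 m6 -> F3/F4 P8 similar
  -> R6 @ bar 8 tick 3 v(0, 2): closes on M3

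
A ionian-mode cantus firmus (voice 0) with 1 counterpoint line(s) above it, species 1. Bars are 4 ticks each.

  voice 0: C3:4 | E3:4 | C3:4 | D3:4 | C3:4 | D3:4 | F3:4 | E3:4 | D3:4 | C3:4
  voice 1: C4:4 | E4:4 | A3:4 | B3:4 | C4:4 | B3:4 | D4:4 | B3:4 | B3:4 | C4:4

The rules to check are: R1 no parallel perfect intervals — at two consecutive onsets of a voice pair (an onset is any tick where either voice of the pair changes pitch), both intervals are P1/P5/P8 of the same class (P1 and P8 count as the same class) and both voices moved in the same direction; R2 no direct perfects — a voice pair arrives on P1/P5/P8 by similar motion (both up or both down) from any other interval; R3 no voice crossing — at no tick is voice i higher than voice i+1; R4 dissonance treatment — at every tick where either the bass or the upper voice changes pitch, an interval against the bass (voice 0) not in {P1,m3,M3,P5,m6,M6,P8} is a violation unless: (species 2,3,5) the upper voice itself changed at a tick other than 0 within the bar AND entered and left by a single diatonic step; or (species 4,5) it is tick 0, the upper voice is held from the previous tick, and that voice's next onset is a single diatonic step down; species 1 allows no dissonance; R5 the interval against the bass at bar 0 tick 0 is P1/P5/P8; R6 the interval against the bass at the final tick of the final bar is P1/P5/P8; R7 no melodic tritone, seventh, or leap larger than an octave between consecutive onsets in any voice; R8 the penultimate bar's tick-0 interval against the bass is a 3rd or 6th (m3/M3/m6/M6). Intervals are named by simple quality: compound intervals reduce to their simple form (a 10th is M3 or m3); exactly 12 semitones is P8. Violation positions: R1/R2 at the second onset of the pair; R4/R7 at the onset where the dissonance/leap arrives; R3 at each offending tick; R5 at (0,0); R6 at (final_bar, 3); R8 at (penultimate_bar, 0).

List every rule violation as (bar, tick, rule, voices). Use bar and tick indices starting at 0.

(1, 0, R1, (0, 1))
(7, 0, R2, (0, 1))

bar 0: v0=C3 v1=C4 downbeat P8
bar 1: v0=E3 v1=E4 downbeat P8
bar 2: v0=C3 v1=A3 downbeat M6
bar 3: v0=D3 v1=B3 downbeat M6
bar 4: v0=C3 v1=C4 downbeat P8
bar 5: v0=D3 v1=B3 downbeat M6
bar 6: v0=F3 v1=D4 downbeat M6
bar 7: v0=E3 v1=B3 downbeat P5
bar 8: v0=D3 v1=B3 downbeat M6
bar 9: v0=C3 v1=C4 downbeat P8
  -> R1 @ bar 1 tick 0 v(0, 1): C3/C4 P8 -> E3/E4 P8 similar
  -> R2 @ bar 7 tick 0 v(0, 1): F3/D4 M6 -> E3/B3 P5 similar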